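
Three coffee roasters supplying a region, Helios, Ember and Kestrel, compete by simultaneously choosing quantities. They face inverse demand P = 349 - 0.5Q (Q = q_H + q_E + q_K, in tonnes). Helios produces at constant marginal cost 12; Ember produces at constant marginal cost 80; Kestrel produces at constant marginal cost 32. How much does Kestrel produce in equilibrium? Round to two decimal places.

Helios's profit: π_H = (349 - 0.5Q)q_H - (12q_H). Setting ∂π_H/∂q_H = 0: 337 - q_H - (1/2)(q_E + q_K) = 0.
Ember's first-order condition: 269 - q_E - (1/2)(q_H + q_K) = 0.
Kestrel's first-order condition: 317 - q_K - (1/2)(q_H + q_E) = 0.
Adding the 3 first-order conditions: 923 − 2Q = 0, so Q = 923/2.
Back-substituting: q_H = (337 − 923/4)/(1/2) = 425/2, q_E = (269 − 923/4)/(1/2) = 153/2, q_K = (317 − 923/4)/(1/2) = 345/2.

172.50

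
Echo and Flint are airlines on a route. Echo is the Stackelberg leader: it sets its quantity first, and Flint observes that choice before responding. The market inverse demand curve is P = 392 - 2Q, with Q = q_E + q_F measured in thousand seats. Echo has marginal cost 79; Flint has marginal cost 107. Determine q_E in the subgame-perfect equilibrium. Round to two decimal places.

85.25

The follower Flint best-responds to any q_E: π_F = (392 - 2Q)q_F - 107q_F.
Setting the follower's marginal profit to zero, 285 - 2q_E - 4q_F = 0, i.e. q_F = (285 - 2q_E)/4.
The leader anticipates this reaction. Substituting into P = 392 - 2Q gives P = 499/2 - q_E, so π_E = (499/2 - q_E)q_E - 79q_E.
Leader FOC: 341/2 - 2q_E = 0, so q_E = 341/4.
Then q_F = (285 - 2·(341/4))/4 = 229/8.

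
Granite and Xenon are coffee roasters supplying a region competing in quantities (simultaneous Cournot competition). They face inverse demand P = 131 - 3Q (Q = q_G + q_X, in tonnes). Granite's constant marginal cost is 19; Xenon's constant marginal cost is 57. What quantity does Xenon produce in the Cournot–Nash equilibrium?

4

Granite's profit: π_G = (131 - 3Q)q_G - (19q_G). Setting ∂π_G/∂q_G = 0: 112 - 6q_G - 3(q_X) = 0.
Xenon's first-order condition: 74 - 6q_X - 3(q_G) = 0.
So q_G = (112 - 3q_X)/6 and q_X = (74 - 3q_G)/6.
Solving the pair: q_G = 50/3, q_X = 4.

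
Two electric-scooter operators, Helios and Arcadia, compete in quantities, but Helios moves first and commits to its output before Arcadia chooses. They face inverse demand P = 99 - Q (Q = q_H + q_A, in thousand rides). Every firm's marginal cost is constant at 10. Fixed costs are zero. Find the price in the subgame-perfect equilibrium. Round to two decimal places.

32.25

Solve by backward induction. Given q_H, the follower Arcadia maximises π_A = (99 - q_H - q_A)q_A - 10q_A.
∂π_A/∂q_A = 89 - q_H - 2q_A = 0 gives the reaction function q_A = (89 - q_H)/2.
Helios substitutes q_A(q_H) into its own profit: π_H = q_H(99 - q_H - (89 - q_H)/2) - 10q_H = (109/2 - (1/2)q_H)q_H - 10q_H.
Maximising: ∂π_H/∂q_H = 89/2 - q_H = 0, giving q_H = 89/2.
Then q_A = (89 - 89/2)/2 = 89/4.
Total output Q = 267/4, so price P = 99 - 267/4 = 129/4.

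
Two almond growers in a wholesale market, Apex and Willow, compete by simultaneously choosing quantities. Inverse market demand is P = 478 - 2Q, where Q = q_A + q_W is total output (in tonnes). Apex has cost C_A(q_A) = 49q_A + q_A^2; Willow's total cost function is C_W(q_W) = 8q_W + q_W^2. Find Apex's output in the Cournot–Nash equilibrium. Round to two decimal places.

51.06

Apex's profit: π_A = (478 - 2Q)q_A - (49q_A + q_A²). Setting ∂π_A/∂q_A = 0: 429 - 6q_A - 2(q_W) = 0.
Willow's first-order condition: 470 - 6q_W - 2(q_A) = 0.
Best responses: q_A = (429 - 2q_W)/6, q_W = (470 - 2q_A)/6.
Substituting one into the other gives q_A = 817/16 and q_W = 981/16.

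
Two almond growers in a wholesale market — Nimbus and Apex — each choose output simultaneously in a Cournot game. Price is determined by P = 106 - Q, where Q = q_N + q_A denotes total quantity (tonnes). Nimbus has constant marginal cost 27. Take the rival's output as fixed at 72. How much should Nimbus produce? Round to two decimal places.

3.50

With the rival's output fixed at 72, Nimbus's profit is π_N = (106 - 72 - q_N)q_N - (27q_N) = (34 - q_N)q_N - (27q_N).
∂π_N/∂q_N = 7 - 2q_N = 0, so q_N = 7/2.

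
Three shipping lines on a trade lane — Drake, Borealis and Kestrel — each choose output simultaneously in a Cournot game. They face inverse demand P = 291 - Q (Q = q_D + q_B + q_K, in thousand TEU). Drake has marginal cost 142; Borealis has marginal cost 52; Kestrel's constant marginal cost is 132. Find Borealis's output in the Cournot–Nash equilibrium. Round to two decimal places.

Drake's profit: π_D = (291 - Q)q_D - (142q_D). Setting ∂π_D/∂q_D = 0: 149 - 2q_D - (q_B + q_K) = 0.
Borealis's first-order condition: 239 - 2q_B - (q_D + q_K) = 0.
Kestrel's profit: π_K = (291 - Q)q_K - (132q_K). Setting ∂π_K/∂q_K = 0: 159 - 2q_K - (q_D + q_B) = 0.
Adding the 3 conditions: 547 − 2Q − 2Q = 0, i.e. Q = 547/4.
Back-substituting: q_D = (149 − 547/4) = 49/4, q_B = (239 − 547/4) = 409/4, q_K = (159 − 547/4) = 89/4.

102.25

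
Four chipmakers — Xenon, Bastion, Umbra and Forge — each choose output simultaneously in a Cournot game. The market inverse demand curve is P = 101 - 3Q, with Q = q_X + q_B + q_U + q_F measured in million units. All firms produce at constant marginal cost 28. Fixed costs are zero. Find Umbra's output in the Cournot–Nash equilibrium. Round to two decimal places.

4.87

A representative firm's profit is π_i = q_i(101 - 3Q) - 28q_i.
First-order condition (treating rivals' output as given): 73 - 6q_i - 3·Σ_{j≠i} q_j = 0.
With identical firms every q_j equals q_i, so Σ_{j≠i} q_j = 3q_i and 73 = 15q_i, giving q_i = 73/15.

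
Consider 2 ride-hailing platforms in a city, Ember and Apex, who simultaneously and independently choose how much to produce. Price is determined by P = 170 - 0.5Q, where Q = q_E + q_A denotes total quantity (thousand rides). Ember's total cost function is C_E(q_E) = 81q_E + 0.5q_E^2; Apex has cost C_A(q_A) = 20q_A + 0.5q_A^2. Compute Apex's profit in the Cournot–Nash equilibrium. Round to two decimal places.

4642.15

Ember's profit: π_E = (170 - 0.5Q)q_E - (81q_E + (1/2)q_E²). Setting ∂π_E/∂q_E = 0: 89 - 2q_E - (1/2)(q_A) = 0.
Apex's first-order condition: 150 - 2q_A - (1/2)(q_E) = 0.
So q_E = (89 - (1/2)q_A)/2 and q_A = (150 - (1/2)q_E)/2.
Solving the pair: q_E = 412/15, q_A = 1022/15.
Price P = 170 - (1/2)·(478/5) = 611/5.
Apex's profit: (611/5)·(1022/15) - 20·(1022/15) - (1/2)(1022/15)² = 4642.1511.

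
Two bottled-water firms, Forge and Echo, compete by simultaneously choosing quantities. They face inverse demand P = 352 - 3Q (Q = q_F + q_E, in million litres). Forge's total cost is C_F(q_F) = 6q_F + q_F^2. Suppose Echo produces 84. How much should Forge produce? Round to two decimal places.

With the rival's output fixed at 84, Forge's profit is π_F = (352 - 3·84 - 3q_F)q_F - (6q_F + q_F²) = (100 - 3q_F)q_F - (6q_F + q_F²).
∂π_F/∂q_F = 94 - 8q_F = 0, so q_F = 47/4.

11.75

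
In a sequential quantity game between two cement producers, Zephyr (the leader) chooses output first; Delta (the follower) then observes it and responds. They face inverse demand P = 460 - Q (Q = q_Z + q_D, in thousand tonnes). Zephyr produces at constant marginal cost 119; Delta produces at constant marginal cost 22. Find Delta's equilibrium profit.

24964

Solve by backward induction. Given q_Z, the follower Delta maximises π_D = (460 - q_Z - q_D)q_D - 22q_D.
∂π_D/∂q_D = 438 - q_Z - 2q_D = 0 gives the reaction function q_D = (438 - q_Z)/2.
Zephyr substitutes q_D(q_Z) into its own profit: π_Z = q_Z(460 - q_Z - (438 - q_Z)/2) - 119q_Z = (241 - (1/2)q_Z)q_Z - 119q_Z.
The leader's first-order condition 122 - q_Z = 0 yields q_Z = 122.
Then q_D = (438 - 122)/2 = 158.
Price P = 460 - 280 = 180.
Delta's profit: (180 - 22)·158 = 24964.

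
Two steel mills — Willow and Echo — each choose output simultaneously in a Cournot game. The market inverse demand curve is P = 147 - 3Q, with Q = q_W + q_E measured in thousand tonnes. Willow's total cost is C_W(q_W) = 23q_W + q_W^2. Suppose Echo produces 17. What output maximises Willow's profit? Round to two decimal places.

With the rival's output fixed at 17, Willow's profit is π_W = (147 - 3·17 - 3q_W)q_W - (23q_W + q_W²) = (96 - 3q_W)q_W - (23q_W + q_W²).
∂π_W/∂q_W = 73 - 8q_W = 0, so q_W = 73/8.

9.13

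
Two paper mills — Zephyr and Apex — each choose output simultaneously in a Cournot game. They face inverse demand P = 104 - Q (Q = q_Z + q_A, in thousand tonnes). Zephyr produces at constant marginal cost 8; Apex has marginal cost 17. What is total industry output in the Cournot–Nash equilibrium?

Zephyr's profit: π_Z = (104 - Q)q_Z - (8q_Z). Setting ∂π_Z/∂q_Z = 0: 96 - 2q_Z - (q_A) = 0.
Apex's first-order condition: 87 - 2q_A - (q_Z) = 0.
Rearranging gives the reaction functions q_Z = (96 - q_A)/2 and q_A = (87 - q_Z)/2.
Solving the pair: q_Z = 35, q_A = 26.
Total output Q = 35 + 26 = 61.

61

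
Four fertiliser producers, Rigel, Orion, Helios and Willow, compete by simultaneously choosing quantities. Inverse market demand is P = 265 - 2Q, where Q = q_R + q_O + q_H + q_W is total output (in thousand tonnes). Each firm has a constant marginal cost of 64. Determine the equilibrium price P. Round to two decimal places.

A representative firm's profit is π_i = q_i(265 - 2Q) - 64q_i.
First-order condition (treating rivals' output as given): 201 - 4q_i - 2·Σ_{j≠i} q_j = 0.
With identical firms every q_j equals q_i, so Σ_{j≠i} q_j = 3q_i and 201 = 10q_i, giving q_i = 201/10.
Total output Q = 402/5, so price P = 265 - 2·(402/5) = 521/5.

104.20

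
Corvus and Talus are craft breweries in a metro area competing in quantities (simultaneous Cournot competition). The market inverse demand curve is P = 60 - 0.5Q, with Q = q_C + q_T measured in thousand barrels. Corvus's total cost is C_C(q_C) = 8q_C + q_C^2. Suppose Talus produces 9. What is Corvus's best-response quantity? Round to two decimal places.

15.83

With the rival's output fixed at 9, Corvus's profit is π_C = (60 - (1/2)·9 - (1/2)q_C)q_C - (8q_C + q_C²) = (111/2 - (1/2)q_C)q_C - (8q_C + q_C²).
∂π_C/∂q_C = 95/2 - 3q_C = 0, so q_C = 95/6.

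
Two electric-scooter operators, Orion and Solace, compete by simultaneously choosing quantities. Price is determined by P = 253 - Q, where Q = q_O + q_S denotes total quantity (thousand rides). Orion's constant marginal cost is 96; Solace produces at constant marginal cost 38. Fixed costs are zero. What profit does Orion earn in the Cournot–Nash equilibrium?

Orion's profit: π_O = (253 - Q)q_O - (96q_O). Setting ∂π_O/∂q_O = 0: 157 - 2q_O - (q_S) = 0.
Solace's profit: π_S = (253 - Q)q_S - (38q_S). Setting ∂π_S/∂q_S = 0: 215 - 2q_S - (q_O) = 0.
So q_O = (157 - q_S)/2 and q_S = (215 - q_O)/2.
Substituting one into the other gives q_O = 33 and q_S = 91.
Price P = 253 - 124 = 129.
Orion's profit: (129 - 96)·33 = 1089.

1089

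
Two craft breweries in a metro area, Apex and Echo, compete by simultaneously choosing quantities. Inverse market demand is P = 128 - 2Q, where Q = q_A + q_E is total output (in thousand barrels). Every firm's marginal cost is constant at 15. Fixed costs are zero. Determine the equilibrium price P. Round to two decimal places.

Each firm earns π_i = (128 - 2Q)q_i - 15q_i.
First-order condition (treating rivals' output as given): 113 - 4q_i - 2q_j = 0.
By symmetry each firm produces the same amount; substituting q_j = q_i yields q_i = 113/6.
Total output Q = 113/3, so price P = 128 - 2·(113/3) = 158/3.

52.67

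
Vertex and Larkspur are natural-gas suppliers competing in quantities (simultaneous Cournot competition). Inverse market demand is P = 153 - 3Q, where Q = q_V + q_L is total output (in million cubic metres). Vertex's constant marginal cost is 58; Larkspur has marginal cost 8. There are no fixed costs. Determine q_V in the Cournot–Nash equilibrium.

Vertex's profit: π_V = (153 - 3Q)q_V - (58q_V). Setting ∂π_V/∂q_V = 0: 95 - 6q_V - 3(q_L) = 0.
Larkspur's profit: π_L = (153 - 3Q)q_L - (8q_L). Setting ∂π_L/∂q_L = 0: 145 - 6q_L - 3(q_V) = 0.
So q_V = (95 - 3q_L)/6 and q_L = (145 - 3q_V)/6.
Substituting one into the other gives q_V = 5 and q_L = 65/3.

5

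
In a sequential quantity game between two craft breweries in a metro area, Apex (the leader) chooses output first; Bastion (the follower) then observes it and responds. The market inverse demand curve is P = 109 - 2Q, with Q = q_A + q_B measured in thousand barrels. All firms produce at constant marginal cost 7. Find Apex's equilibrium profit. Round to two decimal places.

Solve by backward induction. Given q_A, the follower Bastion maximises π_B = (109 - 2q_A - 2q_B)q_B - 7q_B.
∂π_B/∂q_B = 102 - 2q_A - 4q_B = 0 gives the reaction function q_B = (102 - 2q_A)/4.
The leader anticipates this reaction. Substituting into P = 109 - 2Q gives P = 58 - q_A, so π_A = (58 - q_A)q_A - 7q_A.
Leader FOC: 51 - 2q_A = 0, so q_A = 51/2.
Then q_B = (102 - 2·(51/2))/4 = 51/4.
Price P = 109 - 2·(153/4) = 65/2.
Apex's profit: (65/2 - 7)·(51/2) = 650.2500.

650.25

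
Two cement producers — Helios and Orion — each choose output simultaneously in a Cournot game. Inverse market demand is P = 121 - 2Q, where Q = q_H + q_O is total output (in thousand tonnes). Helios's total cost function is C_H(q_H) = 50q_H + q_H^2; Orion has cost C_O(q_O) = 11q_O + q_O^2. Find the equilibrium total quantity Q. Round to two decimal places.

22.63

Helios's profit: π_H = (121 - 2Q)q_H - (50q_H + q_H²). Setting ∂π_H/∂q_H = 0: 71 - 6q_H - 2(q_O) = 0.
Orion's first-order condition: 110 - 6q_O - 2(q_H) = 0.
Rearranging gives the reaction functions q_H = (71 - 2q_O)/6 and q_O = (110 - 2q_H)/6.
Substituting one into the other gives q_H = 103/16 and q_O = 259/16.
Total output Q = 103/16 + 259/16 = 181/8.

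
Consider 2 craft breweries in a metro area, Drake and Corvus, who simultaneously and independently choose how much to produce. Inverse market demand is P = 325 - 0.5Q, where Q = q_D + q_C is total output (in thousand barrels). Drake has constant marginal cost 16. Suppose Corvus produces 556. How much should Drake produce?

31

With the rival's output fixed at 556, Drake's profit is π_D = (325 - (1/2)·556 - (1/2)q_D)q_D - (16q_D) = (47 - (1/2)q_D)q_D - (16q_D).
∂π_D/∂q_D = 31 - q_D = 0, so q_D = 31.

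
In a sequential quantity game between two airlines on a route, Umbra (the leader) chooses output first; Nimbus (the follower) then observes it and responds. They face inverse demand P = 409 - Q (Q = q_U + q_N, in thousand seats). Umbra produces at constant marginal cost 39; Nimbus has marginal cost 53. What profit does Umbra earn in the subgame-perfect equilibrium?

Solve by backward induction. Given q_U, the follower Nimbus maximises π_N = (409 - q_U - q_N)q_N - 53q_N.
Setting the follower's marginal profit to zero, 356 - q_U - 2q_N = 0, i.e. q_N = (356 - q_U)/2.
Umbra substitutes q_N(q_U) into its own profit: π_U = q_U(409 - q_U - (356 - q_U)/2) - 39q_U = (231 - (1/2)q_U)q_U - 39q_U.
Leader FOC: 192 - q_U = 0, so q_U = 192.
Then q_N = (356 - 192)/2 = 82.
Price P = 409 - 274 = 135.
Umbra's profit: (135 - 39)·192 = 18432.

18432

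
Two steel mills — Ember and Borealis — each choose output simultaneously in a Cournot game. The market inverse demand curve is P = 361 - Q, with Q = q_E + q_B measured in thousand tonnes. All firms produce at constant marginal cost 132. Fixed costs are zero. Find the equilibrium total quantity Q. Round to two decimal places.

152.67

A representative firm's profit is π_i = q_i(361 - Q) - 132q_i.
First-order condition (treating rivals' output as given): 229 - 2q_i - q_j = 0.
With identical firms every q_j equals q_i, so q_j = q_i and 229 = 3q_i, giving q_i = 229/3.
Total output Q = 229/3 + 229/3 = 458/3.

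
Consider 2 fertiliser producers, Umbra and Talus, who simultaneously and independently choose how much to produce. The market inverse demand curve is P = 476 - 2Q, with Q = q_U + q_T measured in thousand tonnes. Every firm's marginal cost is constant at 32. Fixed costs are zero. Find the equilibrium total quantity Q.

148

Each firm earns π_i = (476 - 2Q)q_i - 32q_i.
First-order condition (treating rivals' output as given): 444 - 4q_i - 2q_j = 0.
With identical firms every q_j equals q_i, so q_j = q_i and 444 = 6q_i, giving q_i = 74.
Total output Q = 74 + 74 = 148.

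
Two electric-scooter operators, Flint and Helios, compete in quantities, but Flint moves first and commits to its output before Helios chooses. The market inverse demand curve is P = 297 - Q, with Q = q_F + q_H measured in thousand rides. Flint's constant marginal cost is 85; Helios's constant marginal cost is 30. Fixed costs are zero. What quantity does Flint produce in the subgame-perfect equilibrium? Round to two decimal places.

Solve by backward induction. Given q_F, the follower Helios maximises π_H = (297 - q_F - q_H)q_H - 30q_H.
Setting the follower's marginal profit to zero, 267 - q_F - 2q_H = 0, i.e. q_H = (267 - q_F)/2.
The leader anticipates this reaction. Substituting into P = 297 - Q gives P = 327/2 - (1/2)q_F, so π_F = (327/2 - (1/2)q_F)q_F - 85q_F.
Leader FOC: 157/2 - q_F = 0, so q_F = 157/2.
Then q_H = (267 - 157/2)/2 = 377/4.

78.50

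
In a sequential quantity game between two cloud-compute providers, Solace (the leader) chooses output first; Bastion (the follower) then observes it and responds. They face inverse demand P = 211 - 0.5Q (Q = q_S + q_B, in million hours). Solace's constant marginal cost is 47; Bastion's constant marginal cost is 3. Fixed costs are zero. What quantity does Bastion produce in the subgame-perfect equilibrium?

148

Solve by backward induction. Given q_S, the follower Bastion maximises π_B = (211 - (1/2)q_S - (1/2)q_B)q_B - 3q_B.
Setting the follower's marginal profit to zero, 208 - (1/2)q_S - q_B = 0, i.e. q_B = (208 - (1/2)q_S).
The leader anticipates this reaction. Substituting into P = 211 - 0.5Q gives P = 107 - (1/4)q_S, so π_S = (107 - (1/4)q_S)q_S - 47q_S.
Maximising: ∂π_S/∂q_S = 60 - (1/2)q_S = 0, giving q_S = 120.
Then q_B = (208 - (1/2)·120) = 148.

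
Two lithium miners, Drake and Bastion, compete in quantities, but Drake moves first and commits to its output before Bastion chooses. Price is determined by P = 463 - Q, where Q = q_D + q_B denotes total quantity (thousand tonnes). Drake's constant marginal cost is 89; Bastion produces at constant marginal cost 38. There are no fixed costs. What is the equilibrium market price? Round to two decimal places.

169.75

Solve by backward induction. Given q_D, the follower Bastion maximises π_B = (463 - q_D - q_B)q_B - 38q_B.
Setting the follower's marginal profit to zero, 425 - q_D - 2q_B = 0, i.e. q_B = (425 - q_D)/2.
The leader anticipates this reaction. Substituting into P = 463 - Q gives P = 501/2 - (1/2)q_D, so π_D = (501/2 - (1/2)q_D)q_D - 89q_D.
Leader FOC: 323/2 - q_D = 0, so q_D = 323/2.
Then q_B = (425 - 323/2)/2 = 527/4.
Total output Q = 1173/4, so price P = 463 - 1173/4 = 679/4.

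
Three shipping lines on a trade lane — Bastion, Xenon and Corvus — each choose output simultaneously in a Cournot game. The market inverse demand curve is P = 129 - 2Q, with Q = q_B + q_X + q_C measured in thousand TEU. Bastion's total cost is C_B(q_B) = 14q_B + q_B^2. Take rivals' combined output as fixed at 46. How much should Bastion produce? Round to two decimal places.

3.83

With rivals' combined output fixed at 46, Bastion's profit is π_B = (129 - 2·46 - 2q_B)q_B - (14q_B + q_B²) = (37 - 2q_B)q_B - (14q_B + q_B²).
∂π_B/∂q_B = 23 - 6q_B = 0, so q_B = 23/6.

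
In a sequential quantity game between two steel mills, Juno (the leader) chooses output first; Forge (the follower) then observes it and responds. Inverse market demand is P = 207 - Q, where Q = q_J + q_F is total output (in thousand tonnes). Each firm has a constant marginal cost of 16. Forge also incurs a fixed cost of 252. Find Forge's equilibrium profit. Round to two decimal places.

Solve by backward induction. Given q_J, the follower Forge maximises π_F = (207 - q_J - q_F)q_F - 16q_F.
Follower FOC: 191 - q_J - 2q_F = 0, so q_F(q_J) = (191 - q_J)/2.
The leader anticipates this reaction. Substituting into P = 207 - Q gives P = 223/2 - (1/2)q_J, so π_J = (223/2 - (1/2)q_J)q_J - 16q_J.
Maximising: ∂π_J/∂q_J = 191/2 - q_J = 0, giving q_J = 191/2.
Then q_F = (191 - 191/2)/2 = 191/4.
Price P = 207 - 573/4 = 255/4.
Forge's profit: (255/4 - 16)·(191/4) - 252 = 2028.0625.

2028.06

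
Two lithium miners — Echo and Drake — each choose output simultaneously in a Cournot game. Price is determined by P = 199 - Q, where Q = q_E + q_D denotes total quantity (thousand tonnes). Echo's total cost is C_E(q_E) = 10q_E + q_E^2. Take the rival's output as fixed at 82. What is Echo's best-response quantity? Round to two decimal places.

With the rival's output fixed at 82, Echo's profit is π_E = (199 - 82 - q_E)q_E - (10q_E + q_E²) = (117 - q_E)q_E - (10q_E + q_E²).
∂π_E/∂q_E = 107 - 4q_E = 0, so q_E = 107/4.

26.75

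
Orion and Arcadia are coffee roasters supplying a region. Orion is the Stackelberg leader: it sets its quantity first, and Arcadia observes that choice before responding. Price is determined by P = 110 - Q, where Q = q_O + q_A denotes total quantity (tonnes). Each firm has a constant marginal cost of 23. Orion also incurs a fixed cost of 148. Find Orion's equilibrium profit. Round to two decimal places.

Solve by backward induction. Given q_O, the follower Arcadia maximises π_A = (110 - q_O - q_A)q_A - 23q_A.
Follower FOC: 87 - q_O - 2q_A = 0, so q_A(q_O) = (87 - q_O)/2.
Orion substitutes q_A(q_O) into its own profit: π_O = q_O(110 - q_O - (87 - q_O)/2) - 23q_O = (133/2 - (1/2)q_O)q_O - 23q_O.
Leader FOC: 87/2 - q_O = 0, so q_O = 87/2.
Then q_A = (87 - 87/2)/2 = 87/4.
Price P = 110 - 261/4 = 179/4.
Orion's profit: (179/4 - 23)·(87/2) - 148 = 798.1250.

798.13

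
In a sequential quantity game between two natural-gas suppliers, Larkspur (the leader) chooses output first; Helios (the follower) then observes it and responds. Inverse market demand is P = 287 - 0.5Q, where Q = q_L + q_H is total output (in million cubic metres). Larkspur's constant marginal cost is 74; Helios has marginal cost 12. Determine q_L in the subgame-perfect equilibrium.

Solve by backward induction. Given q_L, the follower Helios maximises π_H = (287 - (1/2)q_L - (1/2)q_H)q_H - 12q_H.
Setting the follower's marginal profit to zero, 275 - (1/2)q_L - q_H = 0, i.e. q_H = (275 - (1/2)q_L).
Larkspur substitutes q_H(q_L) into its own profit: π_L = q_L(287 - (1/2)q_L - (275 - (1/2)q_L)/2) - 74q_L = (299/2 - (1/4)q_L)q_L - 74q_L.
Maximising: ∂π_L/∂q_L = 151/2 - (1/2)q_L = 0, giving q_L = 151.
Then q_H = (275 - (1/2)·151) = 399/2.

151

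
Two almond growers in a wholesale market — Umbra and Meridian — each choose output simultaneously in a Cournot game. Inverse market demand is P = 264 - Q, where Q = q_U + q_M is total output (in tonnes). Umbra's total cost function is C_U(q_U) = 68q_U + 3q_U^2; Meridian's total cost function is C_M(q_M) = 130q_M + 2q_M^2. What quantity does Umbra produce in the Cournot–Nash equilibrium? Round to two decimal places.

22.17

Umbra's profit: π_U = (264 - Q)q_U - (68q_U + 3q_U²). Setting ∂π_U/∂q_U = 0: 196 - 8q_U - (q_M) = 0.
Meridian's first-order condition: 134 - 6q_M - (q_U) = 0.
Best responses: q_U = (196 - q_M)/8, q_M = (134 - q_U)/6.
Substituting one into the other gives q_U = 1042/47 and q_M = 876/47.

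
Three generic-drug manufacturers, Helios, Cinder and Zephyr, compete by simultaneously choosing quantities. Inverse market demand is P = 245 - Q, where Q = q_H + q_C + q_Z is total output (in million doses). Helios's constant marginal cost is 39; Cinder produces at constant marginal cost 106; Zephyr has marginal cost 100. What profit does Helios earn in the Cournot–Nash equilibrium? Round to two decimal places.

Helios's profit: π_H = (245 - Q)q_H - (39q_H). Setting ∂π_H/∂q_H = 0: 206 - 2q_H - (q_C + q_Z) = 0.
Cinder's profit: π_C = (245 - Q)q_C - (106q_C). Setting ∂π_C/∂q_C = 0: 139 - 2q_C - (q_H + q_Z) = 0.
Zephyr's first-order condition: 145 - 2q_Z - (q_H + q_C) = 0.
Summing all 3 equations gives 490 − 4Q = 0, hence Q = 245/2.
Back-substituting: q_H = (206 − 245/2) = 167/2, q_C = (139 − 245/2) = 33/2, q_Z = (145 − 245/2) = 45/2.
Price P = 245 - 245/2 = 245/2.
Helios's profit: (245/2 - 39)·(167/2) = 6972.2500.

6972.25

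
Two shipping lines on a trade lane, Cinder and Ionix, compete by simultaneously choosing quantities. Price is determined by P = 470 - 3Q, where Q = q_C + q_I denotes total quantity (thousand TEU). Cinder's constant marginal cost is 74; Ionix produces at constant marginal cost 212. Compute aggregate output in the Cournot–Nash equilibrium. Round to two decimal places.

Cinder's profit: π_C = (470 - 3Q)q_C - (74q_C). Setting ∂π_C/∂q_C = 0: 396 - 6q_C - 3(q_I) = 0.
Ionix's first-order condition: 258 - 6q_I - 3(q_C) = 0.
Best responses: q_C = (396 - 3q_I)/6, q_I = (258 - 3q_C)/6.
Solving the pair: q_C = 178/3, q_I = 40/3.
Total output Q = 178/3 + 40/3 = 218/3.

72.67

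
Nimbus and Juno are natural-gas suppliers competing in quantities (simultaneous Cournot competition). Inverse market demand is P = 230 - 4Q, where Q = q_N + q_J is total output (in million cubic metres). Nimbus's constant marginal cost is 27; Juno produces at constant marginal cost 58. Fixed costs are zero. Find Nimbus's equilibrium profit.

1521

Nimbus's profit: π_N = (230 - 4Q)q_N - (27q_N). Setting ∂π_N/∂q_N = 0: 203 - 8q_N - 4(q_J) = 0.
Juno's profit: π_J = (230 - 4Q)q_J - (58q_J). Setting ∂π_J/∂q_J = 0: 172 - 8q_J - 4(q_N) = 0.
Rearranging gives the reaction functions q_N = (203 - 4q_J)/8 and q_J = (172 - 4q_N)/8.
Solving the pair: q_N = 39/2, q_J = 47/4.
Price P = 230 - 4·(125/4) = 105.
Nimbus's profit: (105 - 27)·(39/2) = 1521.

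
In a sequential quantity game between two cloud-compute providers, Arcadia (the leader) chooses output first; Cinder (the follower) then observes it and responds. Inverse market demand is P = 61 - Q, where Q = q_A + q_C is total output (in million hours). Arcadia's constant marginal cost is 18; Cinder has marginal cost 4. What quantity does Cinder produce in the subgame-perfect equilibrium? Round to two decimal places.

21.25

Solve by backward induction. Given q_A, the follower Cinder maximises π_C = (61 - q_A - q_C)q_C - 4q_C.
Follower FOC: 57 - q_A - 2q_C = 0, so q_C(q_A) = (57 - q_A)/2.
The leader anticipates this reaction. Substituting into P = 61 - Q gives P = 65/2 - (1/2)q_A, so π_A = (65/2 - (1/2)q_A)q_A - 18q_A.
Maximising: ∂π_A/∂q_A = 29/2 - q_A = 0, giving q_A = 29/2.
Then q_C = (57 - 29/2)/2 = 85/4.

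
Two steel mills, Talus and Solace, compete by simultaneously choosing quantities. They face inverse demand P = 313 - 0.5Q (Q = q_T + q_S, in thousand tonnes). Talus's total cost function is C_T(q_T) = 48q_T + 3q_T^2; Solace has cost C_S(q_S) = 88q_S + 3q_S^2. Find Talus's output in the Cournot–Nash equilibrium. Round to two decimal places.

Talus's profit: π_T = (313 - 0.5Q)q_T - (48q_T + 3q_T²). Setting ∂π_T/∂q_T = 0: 265 - 7q_T - (1/2)(q_S) = 0.
Solace's profit: π_S = (313 - 0.5Q)q_S - (88q_S + 3q_S²). Setting ∂π_S/∂q_S = 0: 225 - 7q_S - (1/2)(q_T) = 0.
So q_T = (265 - (1/2)q_S)/7 and q_S = (225 - (1/2)q_T)/7.
Solving the pair: q_T = 1394/39, q_S = 1154/39.

35.74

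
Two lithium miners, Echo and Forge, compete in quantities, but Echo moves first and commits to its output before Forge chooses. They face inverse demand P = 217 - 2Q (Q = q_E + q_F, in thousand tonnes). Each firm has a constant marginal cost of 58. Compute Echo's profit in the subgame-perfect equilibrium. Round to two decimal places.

Solve by backward induction. Given q_E, the follower Forge maximises π_F = (217 - 2q_E - 2q_F)q_F - 58q_F.
∂π_F/∂q_F = 159 - 2q_E - 4q_F = 0 gives the reaction function q_F = (159 - 2q_E)/4.
Echo substitutes q_F(q_E) into its own profit: π_E = q_E(217 - 2q_E - (159 - 2q_E)/2) - 58q_E = (275/2 - q_E)q_E - 58q_E.
The leader's first-order condition 159/2 - 2q_E = 0 yields q_E = 159/4.
Then q_F = (159 - 2·(159/4))/4 = 159/8.
Price P = 217 - 2·(477/8) = 391/4.
Echo's profit: (391/4 - 58)·(159/4) = 1580.0625.

1580.06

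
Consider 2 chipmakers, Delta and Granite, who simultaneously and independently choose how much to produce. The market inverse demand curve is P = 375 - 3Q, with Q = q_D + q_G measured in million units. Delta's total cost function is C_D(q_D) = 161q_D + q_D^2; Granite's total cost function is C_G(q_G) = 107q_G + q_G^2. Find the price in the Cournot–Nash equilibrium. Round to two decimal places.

Delta's profit: π_D = (375 - 3Q)q_D - (161q_D + q_D²). Setting ∂π_D/∂q_D = 0: 214 - 8q_D - 3(q_G) = 0.
Granite's first-order condition: 268 - 8q_G - 3(q_D) = 0.
So q_D = (214 - 3q_G)/8 and q_G = (268 - 3q_D)/8.
Substituting one into the other gives q_D = 908/55 and q_G = 1502/55.
Total output Q = 482/11, so price P = 375 - 3·(482/11) = 243.5455.

243.55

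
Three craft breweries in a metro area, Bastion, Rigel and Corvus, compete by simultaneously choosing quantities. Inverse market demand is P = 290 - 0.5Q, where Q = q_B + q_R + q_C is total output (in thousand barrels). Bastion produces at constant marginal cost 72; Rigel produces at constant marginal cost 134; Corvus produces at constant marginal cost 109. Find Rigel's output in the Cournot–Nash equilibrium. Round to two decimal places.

34.50

Bastion's profit: π_B = (290 - 0.5Q)q_B - (72q_B). Setting ∂π_B/∂q_B = 0: 218 - q_B - (1/2)(q_R + q_C) = 0.
Rigel's profit: π_R = (290 - 0.5Q)q_R - (134q_R). Setting ∂π_R/∂q_R = 0: 156 - q_R - (1/2)(q_B + q_C) = 0.
Corvus's profit: π_C = (290 - 0.5Q)q_C - (109q_C). Setting ∂π_C/∂q_C = 0: 181 - q_C - (1/2)(q_B + q_R) = 0.
Adding the 3 first-order conditions: 555 − 2Q = 0, so Q = 555/2.
Back-substituting: q_B = (218 − 555/4)/(1/2) = 317/2, q_R = (156 − 555/4)/(1/2) = 69/2, q_C = (181 − 555/4)/(1/2) = 169/2.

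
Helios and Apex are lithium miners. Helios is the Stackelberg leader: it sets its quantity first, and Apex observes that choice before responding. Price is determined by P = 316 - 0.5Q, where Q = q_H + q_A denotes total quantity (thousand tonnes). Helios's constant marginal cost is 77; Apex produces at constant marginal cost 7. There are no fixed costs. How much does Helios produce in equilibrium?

169

Solve by backward induction. Given q_H, the follower Apex maximises π_A = (316 - (1/2)q_H - (1/2)q_A)q_A - 7q_A.
Follower FOC: 309 - (1/2)q_H - q_A = 0, so q_A(q_H) = (309 - (1/2)q_H).
Helios substitutes q_A(q_H) into its own profit: π_H = q_H(316 - (1/2)q_H - (309 - (1/2)q_H)/2) - 77q_H = (323/2 - (1/4)q_H)q_H - 77q_H.
Maximising: ∂π_H/∂q_H = 169/2 - (1/2)q_H = 0, giving q_H = 169.
Then q_A = (309 - (1/2)·169) = 449/2.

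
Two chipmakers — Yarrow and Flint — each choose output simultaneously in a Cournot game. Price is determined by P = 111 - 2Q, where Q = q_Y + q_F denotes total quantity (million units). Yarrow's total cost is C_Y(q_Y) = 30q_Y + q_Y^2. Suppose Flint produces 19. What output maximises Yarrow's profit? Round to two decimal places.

With the rival's output fixed at 19, Yarrow's profit is π_Y = (111 - 2·19 - 2q_Y)q_Y - (30q_Y + q_Y²) = (73 - 2q_Y)q_Y - (30q_Y + q_Y²).
∂π_Y/∂q_Y = 43 - 6q_Y = 0, so q_Y = 43/6.

7.17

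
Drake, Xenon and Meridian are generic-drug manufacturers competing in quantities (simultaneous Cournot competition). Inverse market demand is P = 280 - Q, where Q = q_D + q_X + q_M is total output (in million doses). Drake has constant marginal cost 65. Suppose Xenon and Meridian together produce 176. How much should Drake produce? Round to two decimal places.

With rivals' combined output fixed at 176, Drake's profit is π_D = (280 - 176 - q_D)q_D - (65q_D) = (104 - q_D)q_D - (65q_D).
∂π_D/∂q_D = 39 - 2q_D = 0, so q_D = 39/2.

19.50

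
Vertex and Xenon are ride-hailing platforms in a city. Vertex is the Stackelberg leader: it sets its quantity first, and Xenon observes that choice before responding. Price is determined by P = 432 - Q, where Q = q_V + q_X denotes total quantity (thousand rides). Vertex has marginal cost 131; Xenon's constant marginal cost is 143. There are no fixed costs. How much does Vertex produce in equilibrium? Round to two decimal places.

156.50

Solve by backward induction. Given q_V, the follower Xenon maximises π_X = (432 - q_V - q_X)q_X - 143q_X.
Follower FOC: 289 - q_V - 2q_X = 0, so q_X(q_V) = (289 - q_V)/2.
The leader anticipates this reaction. Substituting into P = 432 - Q gives P = 575/2 - (1/2)q_V, so π_V = (575/2 - (1/2)q_V)q_V - 131q_V.
The leader's first-order condition 313/2 - q_V = 0 yields q_V = 313/2.
Then q_X = (289 - 313/2)/2 = 265/4.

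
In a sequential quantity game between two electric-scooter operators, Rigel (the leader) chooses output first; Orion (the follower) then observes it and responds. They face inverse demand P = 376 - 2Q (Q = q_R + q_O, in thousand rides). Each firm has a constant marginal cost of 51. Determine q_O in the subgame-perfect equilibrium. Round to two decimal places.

Solve by backward induction. Given q_R, the follower Orion maximises π_O = (376 - 2q_R - 2q_O)q_O - 51q_O.
Setting the follower's marginal profit to zero, 325 - 2q_R - 4q_O = 0, i.e. q_O = (325 - 2q_R)/4.
The leader anticipates this reaction. Substituting into P = 376 - 2Q gives P = 427/2 - q_R, so π_R = (427/2 - q_R)q_R - 51q_R.
Leader FOC: 325/2 - 2q_R = 0, so q_R = 325/4.
Then q_O = (325 - 2·(325/4))/4 = 325/8.

40.63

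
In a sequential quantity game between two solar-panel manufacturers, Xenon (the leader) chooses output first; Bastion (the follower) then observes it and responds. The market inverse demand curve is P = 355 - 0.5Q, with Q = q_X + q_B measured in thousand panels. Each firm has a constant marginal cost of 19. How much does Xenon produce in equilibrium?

336

Solve by backward induction. Given q_X, the follower Bastion maximises π_B = (355 - (1/2)q_X - (1/2)q_B)q_B - 19q_B.
Setting the follower's marginal profit to zero, 336 - (1/2)q_X - q_B = 0, i.e. q_B = (336 - (1/2)q_X).
Xenon substitutes q_B(q_X) into its own profit: π_X = q_X(355 - (1/2)q_X - (336 - (1/2)q_X)/2) - 19q_X = (187 - (1/4)q_X)q_X - 19q_X.
The leader's first-order condition 168 - (1/2)q_X = 0 yields q_X = 336.
Then q_B = (336 - (1/2)·336) = 168.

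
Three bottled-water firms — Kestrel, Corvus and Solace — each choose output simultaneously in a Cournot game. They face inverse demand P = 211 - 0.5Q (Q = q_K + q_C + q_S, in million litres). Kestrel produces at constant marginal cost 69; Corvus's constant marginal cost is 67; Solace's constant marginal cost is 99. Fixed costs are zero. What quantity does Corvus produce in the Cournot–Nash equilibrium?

Kestrel's profit: π_K = (211 - 0.5Q)q_K - (69q_K). Setting ∂π_K/∂q_K = 0: 142 - q_K - (1/2)(q_C + q_S) = 0.
Corvus's profit: π_C = (211 - 0.5Q)q_C - (67q_C). Setting ∂π_C/∂q_C = 0: 144 - q_C - (1/2)(q_K + q_S) = 0.
Solace's first-order condition: 112 - q_S - (1/2)(q_K + q_C) = 0.
Adding the 3 first-order conditions: 398 − 2Q = 0, so Q = 199.
Back-substituting: q_K = (142 − 199/2)/(1/2) = 85, q_C = (144 − 199/2)/(1/2) = 89, q_S = (112 − 199/2)/(1/2) = 25.

89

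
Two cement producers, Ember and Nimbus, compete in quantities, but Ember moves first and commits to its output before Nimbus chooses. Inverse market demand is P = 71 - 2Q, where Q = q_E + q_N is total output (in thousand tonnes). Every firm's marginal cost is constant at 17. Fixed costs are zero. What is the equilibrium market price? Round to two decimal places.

Solve by backward induction. Given q_E, the follower Nimbus maximises π_N = (71 - 2q_E - 2q_N)q_N - 17q_N.
Setting the follower's marginal profit to zero, 54 - 2q_E - 4q_N = 0, i.e. q_N = (54 - 2q_E)/4.
The leader anticipates this reaction. Substituting into P = 71 - 2Q gives P = 44 - q_E, so π_E = (44 - q_E)q_E - 17q_E.
The leader's first-order condition 27 - 2q_E = 0 yields q_E = 27/2.
Then q_N = (54 - 2·(27/2))/4 = 27/4.
Total output Q = 81/4, so price P = 71 - 2·(81/4) = 61/2.

30.50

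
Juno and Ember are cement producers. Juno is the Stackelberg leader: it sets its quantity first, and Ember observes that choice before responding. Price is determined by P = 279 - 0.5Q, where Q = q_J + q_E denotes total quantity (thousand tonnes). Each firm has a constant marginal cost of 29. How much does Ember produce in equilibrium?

125

Solve by backward induction. Given q_J, the follower Ember maximises π_E = (279 - (1/2)q_J - (1/2)q_E)q_E - 29q_E.
Setting the follower's marginal profit to zero, 250 - (1/2)q_J - q_E = 0, i.e. q_E = (250 - (1/2)q_J).
Juno substitutes q_E(q_J) into its own profit: π_J = q_J(279 - (1/2)q_J - (250 - (1/2)q_J)/2) - 29q_J = (154 - (1/4)q_J)q_J - 29q_J.
Maximising: ∂π_J/∂q_J = 125 - (1/2)q_J = 0, giving q_J = 250.
Then q_E = (250 - (1/2)·250) = 125.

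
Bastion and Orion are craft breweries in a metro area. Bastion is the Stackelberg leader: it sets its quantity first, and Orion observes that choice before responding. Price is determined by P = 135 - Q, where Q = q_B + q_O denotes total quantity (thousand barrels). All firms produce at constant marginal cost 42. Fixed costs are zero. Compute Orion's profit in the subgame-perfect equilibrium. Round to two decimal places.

Solve by backward induction. Given q_B, the follower Orion maximises π_O = (135 - q_B - q_O)q_O - 42q_O.
Setting the follower's marginal profit to zero, 93 - q_B - 2q_O = 0, i.e. q_O = (93 - q_B)/2.
Bastion substitutes q_O(q_B) into its own profit: π_B = q_B(135 - q_B - (93 - q_B)/2) - 42q_B = (177/2 - (1/2)q_B)q_B - 42q_B.
Leader FOC: 93/2 - q_B = 0, so q_B = 93/2.
Then q_O = (93 - 93/2)/2 = 93/4.
Price P = 135 - 279/4 = 261/4.
Orion's profit: (261/4 - 42)·(93/4) = 540.5625.

540.56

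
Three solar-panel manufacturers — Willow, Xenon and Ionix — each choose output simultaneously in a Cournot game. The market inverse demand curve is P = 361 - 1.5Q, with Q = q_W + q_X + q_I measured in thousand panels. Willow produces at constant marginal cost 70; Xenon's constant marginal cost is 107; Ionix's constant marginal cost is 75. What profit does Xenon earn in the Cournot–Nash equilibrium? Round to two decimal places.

Willow's profit: π_W = (361 - 1.5Q)q_W - (70q_W). Setting ∂π_W/∂q_W = 0: 291 - 3q_W - (3/2)(q_X + q_I) = 0.
Xenon's first-order condition: 254 - 3q_X - (3/2)(q_W + q_I) = 0.
Ionix's profit: π_I = (361 - 1.5Q)q_I - (75q_I). Setting ∂π_I/∂q_I = 0: 286 - 3q_I - (3/2)(q_W + q_X) = 0.
Adding the 3 first-order conditions: 831 − 6Q = 0, so Q = 277/2.
Back-substituting: q_W = (291 − 831/4)/(3/2) = 111/2, q_X = (254 − 831/4)/(3/2) = 185/6, q_I = (286 − 831/4)/(3/2) = 313/6.
Price P = 361 - (3/2)·(277/2) = 613/4.
Xenon's profit: (613/4 - 107)·(185/6) = 1426.0417.

1426.04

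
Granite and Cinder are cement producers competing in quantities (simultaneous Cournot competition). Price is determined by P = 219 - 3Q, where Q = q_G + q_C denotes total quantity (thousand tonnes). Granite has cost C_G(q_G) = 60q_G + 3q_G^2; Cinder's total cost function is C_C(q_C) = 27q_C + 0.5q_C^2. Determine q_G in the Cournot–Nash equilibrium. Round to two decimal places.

7.16

Granite's profit: π_G = (219 - 3Q)q_G - (60q_G + 3q_G²). Setting ∂π_G/∂q_G = 0: 159 - 12q_G - 3(q_C) = 0.
Cinder's first-order condition: 192 - 7q_C - 3(q_G) = 0.
Rearranging gives the reaction functions q_G = (159 - 3q_C)/12 and q_C = (192 - 3q_G)/7.
Substituting one into the other gives q_G = 179/25 and q_C = 609/25.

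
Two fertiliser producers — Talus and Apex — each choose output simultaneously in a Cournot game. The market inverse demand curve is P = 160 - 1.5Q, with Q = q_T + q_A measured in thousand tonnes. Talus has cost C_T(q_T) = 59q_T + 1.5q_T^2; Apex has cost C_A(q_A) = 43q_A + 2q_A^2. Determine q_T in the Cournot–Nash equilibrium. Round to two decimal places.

Talus's profit: π_T = (160 - 1.5Q)q_T - (59q_T + (3/2)q_T²). Setting ∂π_T/∂q_T = 0: 101 - 6q_T - (3/2)(q_A) = 0.
Apex's profit: π_A = (160 - 1.5Q)q_A - (43q_A + 2q_A²). Setting ∂π_A/∂q_A = 0: 117 - 7q_A - (3/2)(q_T) = 0.
Best responses: q_T = (101 - (3/2)q_A)/6, q_A = (117 - (3/2)q_T)/7.
Solving the pair: q_T = 13.3711, q_A = 734/53.

13.37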